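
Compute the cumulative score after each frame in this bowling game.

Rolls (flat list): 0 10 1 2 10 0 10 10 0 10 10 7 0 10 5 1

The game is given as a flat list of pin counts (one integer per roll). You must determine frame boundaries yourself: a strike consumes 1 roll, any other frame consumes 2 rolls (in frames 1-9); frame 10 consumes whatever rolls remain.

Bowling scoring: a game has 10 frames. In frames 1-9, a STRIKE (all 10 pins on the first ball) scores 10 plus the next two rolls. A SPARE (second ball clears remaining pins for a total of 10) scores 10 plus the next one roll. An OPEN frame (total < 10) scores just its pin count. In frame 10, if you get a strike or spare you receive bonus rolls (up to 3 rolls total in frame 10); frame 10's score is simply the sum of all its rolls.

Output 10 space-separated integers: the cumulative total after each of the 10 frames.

Answer: 11 14 34 54 74 94 111 118 134 140

Derivation:
Frame 1: SPARE (0+10=10). 10 + next roll (1) = 11. Cumulative: 11
Frame 2: OPEN (1+2=3). Cumulative: 14
Frame 3: STRIKE. 10 + next two rolls (0+10) = 20. Cumulative: 34
Frame 4: SPARE (0+10=10). 10 + next roll (10) = 20. Cumulative: 54
Frame 5: STRIKE. 10 + next two rolls (0+10) = 20. Cumulative: 74
Frame 6: SPARE (0+10=10). 10 + next roll (10) = 20. Cumulative: 94
Frame 7: STRIKE. 10 + next two rolls (7+0) = 17. Cumulative: 111
Frame 8: OPEN (7+0=7). Cumulative: 118
Frame 9: STRIKE. 10 + next two rolls (5+1) = 16. Cumulative: 134
Frame 10: OPEN. Sum of all frame-10 rolls (5+1) = 6. Cumulative: 140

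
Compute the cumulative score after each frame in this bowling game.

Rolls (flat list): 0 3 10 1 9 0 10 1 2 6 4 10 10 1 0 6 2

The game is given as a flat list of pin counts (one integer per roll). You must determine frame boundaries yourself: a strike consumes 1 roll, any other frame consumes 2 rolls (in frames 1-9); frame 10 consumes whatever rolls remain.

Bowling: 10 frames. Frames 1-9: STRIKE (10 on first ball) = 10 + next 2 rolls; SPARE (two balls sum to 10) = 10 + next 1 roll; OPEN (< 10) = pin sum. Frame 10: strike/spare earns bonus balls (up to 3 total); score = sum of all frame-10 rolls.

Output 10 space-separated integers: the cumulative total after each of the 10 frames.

Answer: 3 23 33 44 47 67 88 99 100 108

Derivation:
Frame 1: OPEN (0+3=3). Cumulative: 3
Frame 2: STRIKE. 10 + next two rolls (1+9) = 20. Cumulative: 23
Frame 3: SPARE (1+9=10). 10 + next roll (0) = 10. Cumulative: 33
Frame 4: SPARE (0+10=10). 10 + next roll (1) = 11. Cumulative: 44
Frame 5: OPEN (1+2=3). Cumulative: 47
Frame 6: SPARE (6+4=10). 10 + next roll (10) = 20. Cumulative: 67
Frame 7: STRIKE. 10 + next two rolls (10+1) = 21. Cumulative: 88
Frame 8: STRIKE. 10 + next two rolls (1+0) = 11. Cumulative: 99
Frame 9: OPEN (1+0=1). Cumulative: 100
Frame 10: OPEN. Sum of all frame-10 rolls (6+2) = 8. Cumulative: 108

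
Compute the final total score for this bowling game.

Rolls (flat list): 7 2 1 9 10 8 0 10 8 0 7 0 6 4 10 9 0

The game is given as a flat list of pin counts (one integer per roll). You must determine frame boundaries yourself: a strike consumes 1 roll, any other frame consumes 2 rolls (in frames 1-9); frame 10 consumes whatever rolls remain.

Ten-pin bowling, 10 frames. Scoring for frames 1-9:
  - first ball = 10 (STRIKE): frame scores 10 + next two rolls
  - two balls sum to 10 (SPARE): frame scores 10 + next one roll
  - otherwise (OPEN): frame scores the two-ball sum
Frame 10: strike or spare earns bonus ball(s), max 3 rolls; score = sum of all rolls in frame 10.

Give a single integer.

Answer: 136

Derivation:
Frame 1: OPEN (7+2=9). Cumulative: 9
Frame 2: SPARE (1+9=10). 10 + next roll (10) = 20. Cumulative: 29
Frame 3: STRIKE. 10 + next two rolls (8+0) = 18. Cumulative: 47
Frame 4: OPEN (8+0=8). Cumulative: 55
Frame 5: STRIKE. 10 + next two rolls (8+0) = 18. Cumulative: 73
Frame 6: OPEN (8+0=8). Cumulative: 81
Frame 7: OPEN (7+0=7). Cumulative: 88
Frame 8: SPARE (6+4=10). 10 + next roll (10) = 20. Cumulative: 108
Frame 9: STRIKE. 10 + next two rolls (9+0) = 19. Cumulative: 127
Frame 10: OPEN. Sum of all frame-10 rolls (9+0) = 9. Cumulative: 136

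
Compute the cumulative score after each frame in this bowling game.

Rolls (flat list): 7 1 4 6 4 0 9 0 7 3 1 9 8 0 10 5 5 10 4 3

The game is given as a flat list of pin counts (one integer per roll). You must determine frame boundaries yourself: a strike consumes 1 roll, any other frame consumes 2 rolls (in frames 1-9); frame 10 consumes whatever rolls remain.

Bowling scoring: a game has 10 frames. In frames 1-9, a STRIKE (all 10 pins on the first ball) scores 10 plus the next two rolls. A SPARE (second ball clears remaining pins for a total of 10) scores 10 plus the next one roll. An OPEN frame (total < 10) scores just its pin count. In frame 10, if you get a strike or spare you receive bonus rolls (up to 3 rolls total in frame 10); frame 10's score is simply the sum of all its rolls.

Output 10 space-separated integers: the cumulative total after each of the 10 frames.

Frame 1: OPEN (7+1=8). Cumulative: 8
Frame 2: SPARE (4+6=10). 10 + next roll (4) = 14. Cumulative: 22
Frame 3: OPEN (4+0=4). Cumulative: 26
Frame 4: OPEN (9+0=9). Cumulative: 35
Frame 5: SPARE (7+3=10). 10 + next roll (1) = 11. Cumulative: 46
Frame 6: SPARE (1+9=10). 10 + next roll (8) = 18. Cumulative: 64
Frame 7: OPEN (8+0=8). Cumulative: 72
Frame 8: STRIKE. 10 + next two rolls (5+5) = 20. Cumulative: 92
Frame 9: SPARE (5+5=10). 10 + next roll (10) = 20. Cumulative: 112
Frame 10: STRIKE. Sum of all frame-10 rolls (10+4+3) = 17. Cumulative: 129

Answer: 8 22 26 35 46 64 72 92 112 129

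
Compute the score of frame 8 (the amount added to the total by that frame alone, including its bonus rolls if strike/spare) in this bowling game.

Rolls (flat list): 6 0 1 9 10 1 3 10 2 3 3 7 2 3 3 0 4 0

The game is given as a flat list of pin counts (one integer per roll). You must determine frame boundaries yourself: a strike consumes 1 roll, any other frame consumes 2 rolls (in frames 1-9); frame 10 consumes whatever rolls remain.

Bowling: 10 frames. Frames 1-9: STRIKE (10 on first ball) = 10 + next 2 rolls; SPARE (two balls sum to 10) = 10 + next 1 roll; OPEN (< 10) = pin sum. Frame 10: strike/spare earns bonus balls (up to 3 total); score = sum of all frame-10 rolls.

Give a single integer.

Answer: 5

Derivation:
Frame 1: OPEN (6+0=6). Cumulative: 6
Frame 2: SPARE (1+9=10). 10 + next roll (10) = 20. Cumulative: 26
Frame 3: STRIKE. 10 + next two rolls (1+3) = 14. Cumulative: 40
Frame 4: OPEN (1+3=4). Cumulative: 44
Frame 5: STRIKE. 10 + next two rolls (2+3) = 15. Cumulative: 59
Frame 6: OPEN (2+3=5). Cumulative: 64
Frame 7: SPARE (3+7=10). 10 + next roll (2) = 12. Cumulative: 76
Frame 8: OPEN (2+3=5). Cumulative: 81
Frame 9: OPEN (3+0=3). Cumulative: 84
Frame 10: OPEN. Sum of all frame-10 rolls (4+0) = 4. Cumulative: 88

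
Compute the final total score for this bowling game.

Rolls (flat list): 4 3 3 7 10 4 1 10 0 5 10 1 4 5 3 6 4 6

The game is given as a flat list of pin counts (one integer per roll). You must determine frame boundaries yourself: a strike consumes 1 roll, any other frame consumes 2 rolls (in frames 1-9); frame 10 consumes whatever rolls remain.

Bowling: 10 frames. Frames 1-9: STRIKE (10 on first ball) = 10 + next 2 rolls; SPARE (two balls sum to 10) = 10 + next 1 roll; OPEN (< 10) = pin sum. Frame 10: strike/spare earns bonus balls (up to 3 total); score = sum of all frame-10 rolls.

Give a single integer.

Frame 1: OPEN (4+3=7). Cumulative: 7
Frame 2: SPARE (3+7=10). 10 + next roll (10) = 20. Cumulative: 27
Frame 3: STRIKE. 10 + next two rolls (4+1) = 15. Cumulative: 42
Frame 4: OPEN (4+1=5). Cumulative: 47
Frame 5: STRIKE. 10 + next two rolls (0+5) = 15. Cumulative: 62
Frame 6: OPEN (0+5=5). Cumulative: 67
Frame 7: STRIKE. 10 + next two rolls (1+4) = 15. Cumulative: 82
Frame 8: OPEN (1+4=5). Cumulative: 87
Frame 9: OPEN (5+3=8). Cumulative: 95
Frame 10: SPARE. Sum of all frame-10 rolls (6+4+6) = 16. Cumulative: 111

Answer: 111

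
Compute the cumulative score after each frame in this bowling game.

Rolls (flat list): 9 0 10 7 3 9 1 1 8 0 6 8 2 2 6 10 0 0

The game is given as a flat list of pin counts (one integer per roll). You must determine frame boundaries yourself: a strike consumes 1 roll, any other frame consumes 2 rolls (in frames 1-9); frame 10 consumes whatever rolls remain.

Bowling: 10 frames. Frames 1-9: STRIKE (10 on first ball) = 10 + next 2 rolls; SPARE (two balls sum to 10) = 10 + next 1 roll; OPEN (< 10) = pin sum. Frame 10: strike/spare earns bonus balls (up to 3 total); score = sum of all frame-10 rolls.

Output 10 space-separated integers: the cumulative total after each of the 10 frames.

Frame 1: OPEN (9+0=9). Cumulative: 9
Frame 2: STRIKE. 10 + next two rolls (7+3) = 20. Cumulative: 29
Frame 3: SPARE (7+3=10). 10 + next roll (9) = 19. Cumulative: 48
Frame 4: SPARE (9+1=10). 10 + next roll (1) = 11. Cumulative: 59
Frame 5: OPEN (1+8=9). Cumulative: 68
Frame 6: OPEN (0+6=6). Cumulative: 74
Frame 7: SPARE (8+2=10). 10 + next roll (2) = 12. Cumulative: 86
Frame 8: OPEN (2+6=8). Cumulative: 94
Frame 9: STRIKE. 10 + next two rolls (0+0) = 10. Cumulative: 104
Frame 10: OPEN. Sum of all frame-10 rolls (0+0) = 0. Cumulative: 104

Answer: 9 29 48 59 68 74 86 94 104 104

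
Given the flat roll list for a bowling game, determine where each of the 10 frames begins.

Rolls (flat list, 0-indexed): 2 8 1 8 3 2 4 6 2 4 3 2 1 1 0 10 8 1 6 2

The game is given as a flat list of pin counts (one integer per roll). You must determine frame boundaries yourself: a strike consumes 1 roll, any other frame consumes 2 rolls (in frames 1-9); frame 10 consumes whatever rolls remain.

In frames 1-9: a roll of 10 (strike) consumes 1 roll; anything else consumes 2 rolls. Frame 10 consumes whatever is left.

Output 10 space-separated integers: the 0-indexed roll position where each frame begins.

Frame 1 starts at roll index 0: rolls=2,8 (sum=10), consumes 2 rolls
Frame 2 starts at roll index 2: rolls=1,8 (sum=9), consumes 2 rolls
Frame 3 starts at roll index 4: rolls=3,2 (sum=5), consumes 2 rolls
Frame 4 starts at roll index 6: rolls=4,6 (sum=10), consumes 2 rolls
Frame 5 starts at roll index 8: rolls=2,4 (sum=6), consumes 2 rolls
Frame 6 starts at roll index 10: rolls=3,2 (sum=5), consumes 2 rolls
Frame 7 starts at roll index 12: rolls=1,1 (sum=2), consumes 2 rolls
Frame 8 starts at roll index 14: rolls=0,10 (sum=10), consumes 2 rolls
Frame 9 starts at roll index 16: rolls=8,1 (sum=9), consumes 2 rolls
Frame 10 starts at roll index 18: 2 remaining rolls

Answer: 0 2 4 6 8 10 12 14 16 18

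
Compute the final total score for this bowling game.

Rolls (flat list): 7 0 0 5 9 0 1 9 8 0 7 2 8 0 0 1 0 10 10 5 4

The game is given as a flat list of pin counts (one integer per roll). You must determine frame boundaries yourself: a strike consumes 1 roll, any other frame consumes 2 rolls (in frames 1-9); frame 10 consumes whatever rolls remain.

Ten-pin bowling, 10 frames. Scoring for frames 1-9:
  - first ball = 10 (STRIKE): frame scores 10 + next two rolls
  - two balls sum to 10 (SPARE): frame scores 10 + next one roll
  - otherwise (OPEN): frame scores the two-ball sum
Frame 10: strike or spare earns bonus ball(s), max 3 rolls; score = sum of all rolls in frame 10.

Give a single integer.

Frame 1: OPEN (7+0=7). Cumulative: 7
Frame 2: OPEN (0+5=5). Cumulative: 12
Frame 3: OPEN (9+0=9). Cumulative: 21
Frame 4: SPARE (1+9=10). 10 + next roll (8) = 18. Cumulative: 39
Frame 5: OPEN (8+0=8). Cumulative: 47
Frame 6: OPEN (7+2=9). Cumulative: 56
Frame 7: OPEN (8+0=8). Cumulative: 64
Frame 8: OPEN (0+1=1). Cumulative: 65
Frame 9: SPARE (0+10=10). 10 + next roll (10) = 20. Cumulative: 85
Frame 10: STRIKE. Sum of all frame-10 rolls (10+5+4) = 19. Cumulative: 104

Answer: 104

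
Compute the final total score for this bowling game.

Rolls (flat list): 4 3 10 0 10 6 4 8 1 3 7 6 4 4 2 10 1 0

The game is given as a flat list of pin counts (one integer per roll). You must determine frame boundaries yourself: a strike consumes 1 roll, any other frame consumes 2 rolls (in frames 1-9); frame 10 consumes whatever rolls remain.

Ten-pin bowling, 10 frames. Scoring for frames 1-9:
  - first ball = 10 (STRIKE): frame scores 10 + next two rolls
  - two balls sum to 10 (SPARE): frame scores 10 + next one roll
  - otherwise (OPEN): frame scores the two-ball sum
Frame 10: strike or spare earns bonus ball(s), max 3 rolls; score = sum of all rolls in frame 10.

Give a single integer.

Answer: 118

Derivation:
Frame 1: OPEN (4+3=7). Cumulative: 7
Frame 2: STRIKE. 10 + next two rolls (0+10) = 20. Cumulative: 27
Frame 3: SPARE (0+10=10). 10 + next roll (6) = 16. Cumulative: 43
Frame 4: SPARE (6+4=10). 10 + next roll (8) = 18. Cumulative: 61
Frame 5: OPEN (8+1=9). Cumulative: 70
Frame 6: SPARE (3+7=10). 10 + next roll (6) = 16. Cumulative: 86
Frame 7: SPARE (6+4=10). 10 + next roll (4) = 14. Cumulative: 100
Frame 8: OPEN (4+2=6). Cumulative: 106
Frame 9: STRIKE. 10 + next two rolls (1+0) = 11. Cumulative: 117
Frame 10: OPEN. Sum of all frame-10 rolls (1+0) = 1. Cumulative: 118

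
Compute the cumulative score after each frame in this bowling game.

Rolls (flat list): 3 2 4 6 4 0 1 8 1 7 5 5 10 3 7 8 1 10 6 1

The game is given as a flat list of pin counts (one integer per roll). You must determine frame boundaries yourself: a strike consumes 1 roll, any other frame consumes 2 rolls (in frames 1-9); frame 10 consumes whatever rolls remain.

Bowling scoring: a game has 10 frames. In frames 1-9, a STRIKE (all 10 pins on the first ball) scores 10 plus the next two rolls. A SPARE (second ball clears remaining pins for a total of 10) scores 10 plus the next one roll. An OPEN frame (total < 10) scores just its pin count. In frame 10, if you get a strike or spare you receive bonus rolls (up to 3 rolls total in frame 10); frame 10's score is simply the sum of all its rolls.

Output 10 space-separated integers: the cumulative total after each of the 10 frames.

Answer: 5 19 23 32 40 60 80 98 107 124

Derivation:
Frame 1: OPEN (3+2=5). Cumulative: 5
Frame 2: SPARE (4+6=10). 10 + next roll (4) = 14. Cumulative: 19
Frame 3: OPEN (4+0=4). Cumulative: 23
Frame 4: OPEN (1+8=9). Cumulative: 32
Frame 5: OPEN (1+7=8). Cumulative: 40
Frame 6: SPARE (5+5=10). 10 + next roll (10) = 20. Cumulative: 60
Frame 7: STRIKE. 10 + next two rolls (3+7) = 20. Cumulative: 80
Frame 8: SPARE (3+7=10). 10 + next roll (8) = 18. Cumulative: 98
Frame 9: OPEN (8+1=9). Cumulative: 107
Frame 10: STRIKE. Sum of all frame-10 rolls (10+6+1) = 17. Cumulative: 124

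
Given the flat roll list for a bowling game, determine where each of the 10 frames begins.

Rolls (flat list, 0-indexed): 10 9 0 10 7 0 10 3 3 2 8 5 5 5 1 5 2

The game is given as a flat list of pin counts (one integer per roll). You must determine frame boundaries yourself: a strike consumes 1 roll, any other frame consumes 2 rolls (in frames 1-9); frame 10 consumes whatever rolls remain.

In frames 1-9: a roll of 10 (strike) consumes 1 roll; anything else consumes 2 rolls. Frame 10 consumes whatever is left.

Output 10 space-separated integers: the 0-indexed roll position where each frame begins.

Answer: 0 1 3 4 6 7 9 11 13 15

Derivation:
Frame 1 starts at roll index 0: roll=10 (strike), consumes 1 roll
Frame 2 starts at roll index 1: rolls=9,0 (sum=9), consumes 2 rolls
Frame 3 starts at roll index 3: roll=10 (strike), consumes 1 roll
Frame 4 starts at roll index 4: rolls=7,0 (sum=7), consumes 2 rolls
Frame 5 starts at roll index 6: roll=10 (strike), consumes 1 roll
Frame 6 starts at roll index 7: rolls=3,3 (sum=6), consumes 2 rolls
Frame 7 starts at roll index 9: rolls=2,8 (sum=10), consumes 2 rolls
Frame 8 starts at roll index 11: rolls=5,5 (sum=10), consumes 2 rolls
Frame 9 starts at roll index 13: rolls=5,1 (sum=6), consumes 2 rolls
Frame 10 starts at roll index 15: 2 remaining rolls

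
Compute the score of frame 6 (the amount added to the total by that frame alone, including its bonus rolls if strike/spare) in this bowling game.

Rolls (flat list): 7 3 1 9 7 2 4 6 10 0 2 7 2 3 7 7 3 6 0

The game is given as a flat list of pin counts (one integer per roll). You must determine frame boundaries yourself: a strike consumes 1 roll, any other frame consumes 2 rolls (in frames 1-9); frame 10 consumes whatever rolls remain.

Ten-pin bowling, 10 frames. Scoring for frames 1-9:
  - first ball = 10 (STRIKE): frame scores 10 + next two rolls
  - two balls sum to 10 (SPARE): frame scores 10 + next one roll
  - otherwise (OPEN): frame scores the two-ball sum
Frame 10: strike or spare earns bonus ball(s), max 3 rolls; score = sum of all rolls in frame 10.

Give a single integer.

Answer: 2

Derivation:
Frame 1: SPARE (7+3=10). 10 + next roll (1) = 11. Cumulative: 11
Frame 2: SPARE (1+9=10). 10 + next roll (7) = 17. Cumulative: 28
Frame 3: OPEN (7+2=9). Cumulative: 37
Frame 4: SPARE (4+6=10). 10 + next roll (10) = 20. Cumulative: 57
Frame 5: STRIKE. 10 + next two rolls (0+2) = 12. Cumulative: 69
Frame 6: OPEN (0+2=2). Cumulative: 71
Frame 7: OPEN (7+2=9). Cumulative: 80
Frame 8: SPARE (3+7=10). 10 + next roll (7) = 17. Cumulative: 97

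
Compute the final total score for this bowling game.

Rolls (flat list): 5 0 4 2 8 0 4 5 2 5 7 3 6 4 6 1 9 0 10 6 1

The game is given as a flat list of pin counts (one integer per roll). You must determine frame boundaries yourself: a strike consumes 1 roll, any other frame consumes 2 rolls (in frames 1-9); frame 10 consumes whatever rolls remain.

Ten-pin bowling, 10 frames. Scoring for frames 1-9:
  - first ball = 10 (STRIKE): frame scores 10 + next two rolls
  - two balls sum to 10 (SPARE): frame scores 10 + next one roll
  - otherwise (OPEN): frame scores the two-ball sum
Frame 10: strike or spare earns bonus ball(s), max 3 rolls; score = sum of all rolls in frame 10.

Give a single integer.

Frame 1: OPEN (5+0=5). Cumulative: 5
Frame 2: OPEN (4+2=6). Cumulative: 11
Frame 3: OPEN (8+0=8). Cumulative: 19
Frame 4: OPEN (4+5=9). Cumulative: 28
Frame 5: OPEN (2+5=7). Cumulative: 35
Frame 6: SPARE (7+3=10). 10 + next roll (6) = 16. Cumulative: 51
Frame 7: SPARE (6+4=10). 10 + next roll (6) = 16. Cumulative: 67
Frame 8: OPEN (6+1=7). Cumulative: 74
Frame 9: OPEN (9+0=9). Cumulative: 83
Frame 10: STRIKE. Sum of all frame-10 rolls (10+6+1) = 17. Cumulative: 100

Answer: 100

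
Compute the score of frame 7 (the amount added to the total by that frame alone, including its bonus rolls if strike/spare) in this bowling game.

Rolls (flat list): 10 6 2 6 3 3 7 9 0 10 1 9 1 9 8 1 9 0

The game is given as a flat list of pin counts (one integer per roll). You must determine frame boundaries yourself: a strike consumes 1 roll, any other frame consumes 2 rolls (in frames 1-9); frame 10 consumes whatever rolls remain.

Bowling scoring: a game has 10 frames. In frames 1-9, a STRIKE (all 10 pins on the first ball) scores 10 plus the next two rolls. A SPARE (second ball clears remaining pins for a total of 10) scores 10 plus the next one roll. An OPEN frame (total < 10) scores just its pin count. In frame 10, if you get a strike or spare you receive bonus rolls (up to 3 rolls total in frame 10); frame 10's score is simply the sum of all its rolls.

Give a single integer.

Frame 1: STRIKE. 10 + next two rolls (6+2) = 18. Cumulative: 18
Frame 2: OPEN (6+2=8). Cumulative: 26
Frame 3: OPEN (6+3=9). Cumulative: 35
Frame 4: SPARE (3+7=10). 10 + next roll (9) = 19. Cumulative: 54
Frame 5: OPEN (9+0=9). Cumulative: 63
Frame 6: STRIKE. 10 + next two rolls (1+9) = 20. Cumulative: 83
Frame 7: SPARE (1+9=10). 10 + next roll (1) = 11. Cumulative: 94
Frame 8: SPARE (1+9=10). 10 + next roll (8) = 18. Cumulative: 112
Frame 9: OPEN (8+1=9). Cumulative: 121

Answer: 11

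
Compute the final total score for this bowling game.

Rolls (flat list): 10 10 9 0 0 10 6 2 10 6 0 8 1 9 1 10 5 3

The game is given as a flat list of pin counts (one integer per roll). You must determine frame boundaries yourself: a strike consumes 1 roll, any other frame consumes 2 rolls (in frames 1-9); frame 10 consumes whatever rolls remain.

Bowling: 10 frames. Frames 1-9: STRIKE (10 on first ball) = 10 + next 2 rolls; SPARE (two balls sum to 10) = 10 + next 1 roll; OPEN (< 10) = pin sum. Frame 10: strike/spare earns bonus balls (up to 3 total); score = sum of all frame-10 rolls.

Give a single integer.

Answer: 150

Derivation:
Frame 1: STRIKE. 10 + next two rolls (10+9) = 29. Cumulative: 29
Frame 2: STRIKE. 10 + next two rolls (9+0) = 19. Cumulative: 48
Frame 3: OPEN (9+0=9). Cumulative: 57
Frame 4: SPARE (0+10=10). 10 + next roll (6) = 16. Cumulative: 73
Frame 5: OPEN (6+2=8). Cumulative: 81
Frame 6: STRIKE. 10 + next two rolls (6+0) = 16. Cumulative: 97
Frame 7: OPEN (6+0=6). Cumulative: 103
Frame 8: OPEN (8+1=9). Cumulative: 112
Frame 9: SPARE (9+1=10). 10 + next roll (10) = 20. Cumulative: 132
Frame 10: STRIKE. Sum of all frame-10 rolls (10+5+3) = 18. Cumulative: 150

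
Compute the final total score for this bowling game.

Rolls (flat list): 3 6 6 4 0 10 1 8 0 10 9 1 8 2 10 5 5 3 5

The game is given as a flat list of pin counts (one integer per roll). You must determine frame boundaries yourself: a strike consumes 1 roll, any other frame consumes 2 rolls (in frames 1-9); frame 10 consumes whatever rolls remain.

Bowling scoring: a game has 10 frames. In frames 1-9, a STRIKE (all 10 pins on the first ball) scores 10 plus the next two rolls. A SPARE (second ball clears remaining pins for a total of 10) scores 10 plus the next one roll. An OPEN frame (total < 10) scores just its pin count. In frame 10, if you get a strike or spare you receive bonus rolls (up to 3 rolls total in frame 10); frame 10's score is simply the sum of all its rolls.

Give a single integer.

Answer: 137

Derivation:
Frame 1: OPEN (3+6=9). Cumulative: 9
Frame 2: SPARE (6+4=10). 10 + next roll (0) = 10. Cumulative: 19
Frame 3: SPARE (0+10=10). 10 + next roll (1) = 11. Cumulative: 30
Frame 4: OPEN (1+8=9). Cumulative: 39
Frame 5: SPARE (0+10=10). 10 + next roll (9) = 19. Cumulative: 58
Frame 6: SPARE (9+1=10). 10 + next roll (8) = 18. Cumulative: 76
Frame 7: SPARE (8+2=10). 10 + next roll (10) = 20. Cumulative: 96
Frame 8: STRIKE. 10 + next two rolls (5+5) = 20. Cumulative: 116
Frame 9: SPARE (5+5=10). 10 + next roll (3) = 13. Cumulative: 129
Frame 10: OPEN. Sum of all frame-10 rolls (3+5) = 8. Cumulative: 137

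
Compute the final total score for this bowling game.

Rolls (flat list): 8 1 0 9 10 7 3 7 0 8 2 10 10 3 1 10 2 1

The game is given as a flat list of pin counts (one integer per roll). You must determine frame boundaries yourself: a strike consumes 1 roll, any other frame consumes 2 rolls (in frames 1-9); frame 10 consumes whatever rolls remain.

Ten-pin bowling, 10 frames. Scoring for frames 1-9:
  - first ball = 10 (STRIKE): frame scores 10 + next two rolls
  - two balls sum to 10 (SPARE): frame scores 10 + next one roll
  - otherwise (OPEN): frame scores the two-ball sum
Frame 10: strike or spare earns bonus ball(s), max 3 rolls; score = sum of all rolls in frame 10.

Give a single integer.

Answer: 136

Derivation:
Frame 1: OPEN (8+1=9). Cumulative: 9
Frame 2: OPEN (0+9=9). Cumulative: 18
Frame 3: STRIKE. 10 + next two rolls (7+3) = 20. Cumulative: 38
Frame 4: SPARE (7+3=10). 10 + next roll (7) = 17. Cumulative: 55
Frame 5: OPEN (7+0=7). Cumulative: 62
Frame 6: SPARE (8+2=10). 10 + next roll (10) = 20. Cumulative: 82
Frame 7: STRIKE. 10 + next two rolls (10+3) = 23. Cumulative: 105
Frame 8: STRIKE. 10 + next two rolls (3+1) = 14. Cumulative: 119
Frame 9: OPEN (3+1=4). Cumulative: 123
Frame 10: STRIKE. Sum of all frame-10 rolls (10+2+1) = 13. Cumulative: 136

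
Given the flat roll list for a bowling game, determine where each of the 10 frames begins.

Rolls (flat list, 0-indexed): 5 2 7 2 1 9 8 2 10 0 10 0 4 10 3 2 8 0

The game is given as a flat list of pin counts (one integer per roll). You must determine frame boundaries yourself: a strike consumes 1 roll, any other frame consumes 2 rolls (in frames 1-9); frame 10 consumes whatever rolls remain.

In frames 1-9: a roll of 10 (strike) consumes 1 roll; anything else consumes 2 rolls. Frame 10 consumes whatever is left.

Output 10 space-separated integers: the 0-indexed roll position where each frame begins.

Answer: 0 2 4 6 8 9 11 13 14 16

Derivation:
Frame 1 starts at roll index 0: rolls=5,2 (sum=7), consumes 2 rolls
Frame 2 starts at roll index 2: rolls=7,2 (sum=9), consumes 2 rolls
Frame 3 starts at roll index 4: rolls=1,9 (sum=10), consumes 2 rolls
Frame 4 starts at roll index 6: rolls=8,2 (sum=10), consumes 2 rolls
Frame 5 starts at roll index 8: roll=10 (strike), consumes 1 roll
Frame 6 starts at roll index 9: rolls=0,10 (sum=10), consumes 2 rolls
Frame 7 starts at roll index 11: rolls=0,4 (sum=4), consumes 2 rolls
Frame 8 starts at roll index 13: roll=10 (strike), consumes 1 roll
Frame 9 starts at roll index 14: rolls=3,2 (sum=5), consumes 2 rolls
Frame 10 starts at roll index 16: 2 remaining rolls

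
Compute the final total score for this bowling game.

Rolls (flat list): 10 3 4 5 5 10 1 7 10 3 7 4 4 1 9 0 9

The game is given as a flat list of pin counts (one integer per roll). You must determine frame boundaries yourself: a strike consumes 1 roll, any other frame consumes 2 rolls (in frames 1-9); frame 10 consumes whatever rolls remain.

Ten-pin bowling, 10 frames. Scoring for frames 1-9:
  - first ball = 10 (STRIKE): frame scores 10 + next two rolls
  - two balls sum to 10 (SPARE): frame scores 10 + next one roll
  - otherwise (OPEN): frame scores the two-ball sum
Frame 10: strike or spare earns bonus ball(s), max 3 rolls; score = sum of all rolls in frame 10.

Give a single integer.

Answer: 131

Derivation:
Frame 1: STRIKE. 10 + next two rolls (3+4) = 17. Cumulative: 17
Frame 2: OPEN (3+4=7). Cumulative: 24
Frame 3: SPARE (5+5=10). 10 + next roll (10) = 20. Cumulative: 44
Frame 4: STRIKE. 10 + next two rolls (1+7) = 18. Cumulative: 62
Frame 5: OPEN (1+7=8). Cumulative: 70
Frame 6: STRIKE. 10 + next two rolls (3+7) = 20. Cumulative: 90
Frame 7: SPARE (3+7=10). 10 + next roll (4) = 14. Cumulative: 104
Frame 8: OPEN (4+4=8). Cumulative: 112
Frame 9: SPARE (1+9=10). 10 + next roll (0) = 10. Cumulative: 122
Frame 10: OPEN. Sum of all frame-10 rolls (0+9) = 9. Cumulative: 131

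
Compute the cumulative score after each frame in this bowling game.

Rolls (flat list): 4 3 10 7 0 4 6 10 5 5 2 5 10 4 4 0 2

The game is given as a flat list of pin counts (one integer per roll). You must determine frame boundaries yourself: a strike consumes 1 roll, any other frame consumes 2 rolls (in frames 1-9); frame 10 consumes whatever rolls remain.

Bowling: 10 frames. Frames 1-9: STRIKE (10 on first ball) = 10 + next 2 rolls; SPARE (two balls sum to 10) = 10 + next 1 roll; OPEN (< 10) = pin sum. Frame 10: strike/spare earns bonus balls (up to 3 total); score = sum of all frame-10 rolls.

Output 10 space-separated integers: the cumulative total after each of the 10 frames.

Frame 1: OPEN (4+3=7). Cumulative: 7
Frame 2: STRIKE. 10 + next two rolls (7+0) = 17. Cumulative: 24
Frame 3: OPEN (7+0=7). Cumulative: 31
Frame 4: SPARE (4+6=10). 10 + next roll (10) = 20. Cumulative: 51
Frame 5: STRIKE. 10 + next two rolls (5+5) = 20. Cumulative: 71
Frame 6: SPARE (5+5=10). 10 + next roll (2) = 12. Cumulative: 83
Frame 7: OPEN (2+5=7). Cumulative: 90
Frame 8: STRIKE. 10 + next two rolls (4+4) = 18. Cumulative: 108
Frame 9: OPEN (4+4=8). Cumulative: 116
Frame 10: OPEN. Sum of all frame-10 rolls (0+2) = 2. Cumulative: 118

Answer: 7 24 31 51 71 83 90 108 116 118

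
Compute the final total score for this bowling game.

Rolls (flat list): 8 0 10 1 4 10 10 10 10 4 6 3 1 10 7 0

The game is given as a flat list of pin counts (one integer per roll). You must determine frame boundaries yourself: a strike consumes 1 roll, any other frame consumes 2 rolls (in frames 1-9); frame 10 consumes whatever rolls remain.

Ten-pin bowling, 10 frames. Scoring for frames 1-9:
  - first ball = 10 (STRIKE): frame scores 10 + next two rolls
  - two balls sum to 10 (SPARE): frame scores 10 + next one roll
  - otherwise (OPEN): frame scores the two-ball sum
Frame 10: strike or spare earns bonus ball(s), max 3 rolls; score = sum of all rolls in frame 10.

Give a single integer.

Frame 1: OPEN (8+0=8). Cumulative: 8
Frame 2: STRIKE. 10 + next two rolls (1+4) = 15. Cumulative: 23
Frame 3: OPEN (1+4=5). Cumulative: 28
Frame 4: STRIKE. 10 + next two rolls (10+10) = 30. Cumulative: 58
Frame 5: STRIKE. 10 + next two rolls (10+10) = 30. Cumulative: 88
Frame 6: STRIKE. 10 + next two rolls (10+4) = 24. Cumulative: 112
Frame 7: STRIKE. 10 + next two rolls (4+6) = 20. Cumulative: 132
Frame 8: SPARE (4+6=10). 10 + next roll (3) = 13. Cumulative: 145
Frame 9: OPEN (3+1=4). Cumulative: 149
Frame 10: STRIKE. Sum of all frame-10 rolls (10+7+0) = 17. Cumulative: 166

Answer: 166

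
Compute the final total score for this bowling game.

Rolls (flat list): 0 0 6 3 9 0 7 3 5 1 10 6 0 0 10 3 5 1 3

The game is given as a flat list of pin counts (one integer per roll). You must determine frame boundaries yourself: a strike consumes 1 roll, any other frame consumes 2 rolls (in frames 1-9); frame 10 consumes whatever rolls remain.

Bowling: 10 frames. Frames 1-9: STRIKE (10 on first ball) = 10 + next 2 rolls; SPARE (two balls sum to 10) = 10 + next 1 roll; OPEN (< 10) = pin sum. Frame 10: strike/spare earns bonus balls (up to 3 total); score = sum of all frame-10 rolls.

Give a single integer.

Frame 1: OPEN (0+0=0). Cumulative: 0
Frame 2: OPEN (6+3=9). Cumulative: 9
Frame 3: OPEN (9+0=9). Cumulative: 18
Frame 4: SPARE (7+3=10). 10 + next roll (5) = 15. Cumulative: 33
Frame 5: OPEN (5+1=6). Cumulative: 39
Frame 6: STRIKE. 10 + next two rolls (6+0) = 16. Cumulative: 55
Frame 7: OPEN (6+0=6). Cumulative: 61
Frame 8: SPARE (0+10=10). 10 + next roll (3) = 13. Cumulative: 74
Frame 9: OPEN (3+5=8). Cumulative: 82
Frame 10: OPEN. Sum of all frame-10 rolls (1+3) = 4. Cumulative: 86

Answer: 86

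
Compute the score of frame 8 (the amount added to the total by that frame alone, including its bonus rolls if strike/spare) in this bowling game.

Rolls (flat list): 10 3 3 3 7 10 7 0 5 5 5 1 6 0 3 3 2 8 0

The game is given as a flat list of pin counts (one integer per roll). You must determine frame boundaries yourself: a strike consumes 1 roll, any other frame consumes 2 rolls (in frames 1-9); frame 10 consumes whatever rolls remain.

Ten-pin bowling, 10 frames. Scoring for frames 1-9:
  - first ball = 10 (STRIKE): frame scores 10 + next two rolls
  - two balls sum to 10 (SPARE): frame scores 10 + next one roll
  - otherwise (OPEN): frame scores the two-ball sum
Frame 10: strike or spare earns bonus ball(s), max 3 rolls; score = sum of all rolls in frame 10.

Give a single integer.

Frame 1: STRIKE. 10 + next two rolls (3+3) = 16. Cumulative: 16
Frame 2: OPEN (3+3=6). Cumulative: 22
Frame 3: SPARE (3+7=10). 10 + next roll (10) = 20. Cumulative: 42
Frame 4: STRIKE. 10 + next two rolls (7+0) = 17. Cumulative: 59
Frame 5: OPEN (7+0=7). Cumulative: 66
Frame 6: SPARE (5+5=10). 10 + next roll (5) = 15. Cumulative: 81
Frame 7: OPEN (5+1=6). Cumulative: 87
Frame 8: OPEN (6+0=6). Cumulative: 93
Frame 9: OPEN (3+3=6). Cumulative: 99
Frame 10: SPARE. Sum of all frame-10 rolls (2+8+0) = 10. Cumulative: 109

Answer: 6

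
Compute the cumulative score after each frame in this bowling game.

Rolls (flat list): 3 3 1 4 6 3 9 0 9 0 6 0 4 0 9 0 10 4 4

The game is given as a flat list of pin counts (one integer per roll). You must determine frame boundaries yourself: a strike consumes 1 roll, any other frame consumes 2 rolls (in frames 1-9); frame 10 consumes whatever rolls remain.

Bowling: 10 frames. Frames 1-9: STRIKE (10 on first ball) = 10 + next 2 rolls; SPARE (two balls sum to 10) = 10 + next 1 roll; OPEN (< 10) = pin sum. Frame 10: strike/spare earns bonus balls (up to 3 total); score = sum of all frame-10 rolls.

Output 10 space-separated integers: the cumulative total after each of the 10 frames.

Frame 1: OPEN (3+3=6). Cumulative: 6
Frame 2: OPEN (1+4=5). Cumulative: 11
Frame 3: OPEN (6+3=9). Cumulative: 20
Frame 4: OPEN (9+0=9). Cumulative: 29
Frame 5: OPEN (9+0=9). Cumulative: 38
Frame 6: OPEN (6+0=6). Cumulative: 44
Frame 7: OPEN (4+0=4). Cumulative: 48
Frame 8: OPEN (9+0=9). Cumulative: 57
Frame 9: STRIKE. 10 + next two rolls (4+4) = 18. Cumulative: 75
Frame 10: OPEN. Sum of all frame-10 rolls (4+4) = 8. Cumulative: 83

Answer: 6 11 20 29 38 44 48 57 75 83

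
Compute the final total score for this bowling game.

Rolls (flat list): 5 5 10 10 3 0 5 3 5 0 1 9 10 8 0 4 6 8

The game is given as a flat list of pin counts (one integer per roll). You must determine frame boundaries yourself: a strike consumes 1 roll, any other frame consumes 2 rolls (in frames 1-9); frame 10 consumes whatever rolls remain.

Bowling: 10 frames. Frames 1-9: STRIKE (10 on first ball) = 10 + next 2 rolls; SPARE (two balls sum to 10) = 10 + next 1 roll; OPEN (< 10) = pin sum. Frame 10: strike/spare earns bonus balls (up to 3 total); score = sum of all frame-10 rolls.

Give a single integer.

Answer: 136

Derivation:
Frame 1: SPARE (5+5=10). 10 + next roll (10) = 20. Cumulative: 20
Frame 2: STRIKE. 10 + next two rolls (10+3) = 23. Cumulative: 43
Frame 3: STRIKE. 10 + next two rolls (3+0) = 13. Cumulative: 56
Frame 4: OPEN (3+0=3). Cumulative: 59
Frame 5: OPEN (5+3=8). Cumulative: 67
Frame 6: OPEN (5+0=5). Cumulative: 72
Frame 7: SPARE (1+9=10). 10 + next roll (10) = 20. Cumulative: 92
Frame 8: STRIKE. 10 + next two rolls (8+0) = 18. Cumulative: 110
Frame 9: OPEN (8+0=8). Cumulative: 118
Frame 10: SPARE. Sum of all frame-10 rolls (4+6+8) = 18. Cumulative: 136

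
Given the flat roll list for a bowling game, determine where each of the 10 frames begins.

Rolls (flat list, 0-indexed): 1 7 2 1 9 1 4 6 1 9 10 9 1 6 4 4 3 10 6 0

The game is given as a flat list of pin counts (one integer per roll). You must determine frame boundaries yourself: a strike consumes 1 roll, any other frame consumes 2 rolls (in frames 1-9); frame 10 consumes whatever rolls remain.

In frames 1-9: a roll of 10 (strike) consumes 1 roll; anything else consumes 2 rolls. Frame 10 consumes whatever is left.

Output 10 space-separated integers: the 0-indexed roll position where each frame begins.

Answer: 0 2 4 6 8 10 11 13 15 17

Derivation:
Frame 1 starts at roll index 0: rolls=1,7 (sum=8), consumes 2 rolls
Frame 2 starts at roll index 2: rolls=2,1 (sum=3), consumes 2 rolls
Frame 3 starts at roll index 4: rolls=9,1 (sum=10), consumes 2 rolls
Frame 4 starts at roll index 6: rolls=4,6 (sum=10), consumes 2 rolls
Frame 5 starts at roll index 8: rolls=1,9 (sum=10), consumes 2 rolls
Frame 6 starts at roll index 10: roll=10 (strike), consumes 1 roll
Frame 7 starts at roll index 11: rolls=9,1 (sum=10), consumes 2 rolls
Frame 8 starts at roll index 13: rolls=6,4 (sum=10), consumes 2 rolls
Frame 9 starts at roll index 15: rolls=4,3 (sum=7), consumes 2 rolls
Frame 10 starts at roll index 17: 3 remaining rolls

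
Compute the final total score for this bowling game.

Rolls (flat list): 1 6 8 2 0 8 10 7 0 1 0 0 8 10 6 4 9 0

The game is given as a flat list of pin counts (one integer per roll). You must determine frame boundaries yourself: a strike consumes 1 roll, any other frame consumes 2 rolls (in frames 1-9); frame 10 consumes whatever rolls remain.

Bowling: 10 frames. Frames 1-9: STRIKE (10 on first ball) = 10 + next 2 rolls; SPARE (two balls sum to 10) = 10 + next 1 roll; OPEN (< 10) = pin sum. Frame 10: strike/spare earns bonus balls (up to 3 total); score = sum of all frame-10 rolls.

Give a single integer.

Frame 1: OPEN (1+6=7). Cumulative: 7
Frame 2: SPARE (8+2=10). 10 + next roll (0) = 10. Cumulative: 17
Frame 3: OPEN (0+8=8). Cumulative: 25
Frame 4: STRIKE. 10 + next two rolls (7+0) = 17. Cumulative: 42
Frame 5: OPEN (7+0=7). Cumulative: 49
Frame 6: OPEN (1+0=1). Cumulative: 50
Frame 7: OPEN (0+8=8). Cumulative: 58
Frame 8: STRIKE. 10 + next two rolls (6+4) = 20. Cumulative: 78
Frame 9: SPARE (6+4=10). 10 + next roll (9) = 19. Cumulative: 97
Frame 10: OPEN. Sum of all frame-10 rolls (9+0) = 9. Cumulative: 106

Answer: 106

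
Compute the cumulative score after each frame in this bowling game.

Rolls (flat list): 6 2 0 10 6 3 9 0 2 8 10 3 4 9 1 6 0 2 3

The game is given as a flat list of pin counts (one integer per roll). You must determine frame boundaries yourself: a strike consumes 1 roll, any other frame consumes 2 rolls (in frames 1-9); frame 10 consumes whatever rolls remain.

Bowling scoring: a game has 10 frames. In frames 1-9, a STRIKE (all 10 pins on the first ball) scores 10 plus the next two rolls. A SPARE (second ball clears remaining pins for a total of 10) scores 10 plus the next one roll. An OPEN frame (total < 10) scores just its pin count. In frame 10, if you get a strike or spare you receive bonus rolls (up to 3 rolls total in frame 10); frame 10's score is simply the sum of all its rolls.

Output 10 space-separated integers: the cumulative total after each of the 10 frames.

Answer: 8 24 33 42 62 79 86 102 108 113

Derivation:
Frame 1: OPEN (6+2=8). Cumulative: 8
Frame 2: SPARE (0+10=10). 10 + next roll (6) = 16. Cumulative: 24
Frame 3: OPEN (6+3=9). Cumulative: 33
Frame 4: OPEN (9+0=9). Cumulative: 42
Frame 5: SPARE (2+8=10). 10 + next roll (10) = 20. Cumulative: 62
Frame 6: STRIKE. 10 + next two rolls (3+4) = 17. Cumulative: 79
Frame 7: OPEN (3+4=7). Cumulative: 86
Frame 8: SPARE (9+1=10). 10 + next roll (6) = 16. Cumulative: 102
Frame 9: OPEN (6+0=6). Cumulative: 108
Frame 10: OPEN. Sum of all frame-10 rolls (2+3) = 5. Cumulative: 113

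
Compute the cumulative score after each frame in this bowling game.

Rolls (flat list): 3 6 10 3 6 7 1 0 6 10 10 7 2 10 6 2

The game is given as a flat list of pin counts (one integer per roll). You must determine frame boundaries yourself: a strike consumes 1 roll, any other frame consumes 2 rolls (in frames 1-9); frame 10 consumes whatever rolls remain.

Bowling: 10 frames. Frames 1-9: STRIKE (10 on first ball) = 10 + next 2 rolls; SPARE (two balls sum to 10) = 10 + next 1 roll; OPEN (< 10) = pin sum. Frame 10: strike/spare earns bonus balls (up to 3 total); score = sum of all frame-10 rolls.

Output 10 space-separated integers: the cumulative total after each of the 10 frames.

Answer: 9 28 37 45 51 78 97 106 124 132

Derivation:
Frame 1: OPEN (3+6=9). Cumulative: 9
Frame 2: STRIKE. 10 + next two rolls (3+6) = 19. Cumulative: 28
Frame 3: OPEN (3+6=9). Cumulative: 37
Frame 4: OPEN (7+1=8). Cumulative: 45
Frame 5: OPEN (0+6=6). Cumulative: 51
Frame 6: STRIKE. 10 + next two rolls (10+7) = 27. Cumulative: 78
Frame 7: STRIKE. 10 + next two rolls (7+2) = 19. Cumulative: 97
Frame 8: OPEN (7+2=9). Cumulative: 106
Frame 9: STRIKE. 10 + next two rolls (6+2) = 18. Cumulative: 124
Frame 10: OPEN. Sum of all frame-10 rolls (6+2) = 8. Cumulative: 132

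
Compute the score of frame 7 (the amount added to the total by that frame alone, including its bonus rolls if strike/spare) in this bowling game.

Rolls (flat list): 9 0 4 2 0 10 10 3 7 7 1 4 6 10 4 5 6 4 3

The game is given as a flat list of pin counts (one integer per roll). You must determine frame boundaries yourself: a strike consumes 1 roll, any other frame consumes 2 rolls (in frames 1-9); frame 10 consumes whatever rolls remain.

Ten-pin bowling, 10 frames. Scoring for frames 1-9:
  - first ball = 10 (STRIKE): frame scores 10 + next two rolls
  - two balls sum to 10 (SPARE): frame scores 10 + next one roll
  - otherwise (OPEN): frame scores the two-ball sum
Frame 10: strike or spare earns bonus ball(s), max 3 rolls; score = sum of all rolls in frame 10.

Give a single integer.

Answer: 20

Derivation:
Frame 1: OPEN (9+0=9). Cumulative: 9
Frame 2: OPEN (4+2=6). Cumulative: 15
Frame 3: SPARE (0+10=10). 10 + next roll (10) = 20. Cumulative: 35
Frame 4: STRIKE. 10 + next two rolls (3+7) = 20. Cumulative: 55
Frame 5: SPARE (3+7=10). 10 + next roll (7) = 17. Cumulative: 72
Frame 6: OPEN (7+1=8). Cumulative: 80
Frame 7: SPARE (4+6=10). 10 + next roll (10) = 20. Cumulative: 100
Frame 8: STRIKE. 10 + next two rolls (4+5) = 19. Cumulative: 119
Frame 9: OPEN (4+5=9). Cumulative: 128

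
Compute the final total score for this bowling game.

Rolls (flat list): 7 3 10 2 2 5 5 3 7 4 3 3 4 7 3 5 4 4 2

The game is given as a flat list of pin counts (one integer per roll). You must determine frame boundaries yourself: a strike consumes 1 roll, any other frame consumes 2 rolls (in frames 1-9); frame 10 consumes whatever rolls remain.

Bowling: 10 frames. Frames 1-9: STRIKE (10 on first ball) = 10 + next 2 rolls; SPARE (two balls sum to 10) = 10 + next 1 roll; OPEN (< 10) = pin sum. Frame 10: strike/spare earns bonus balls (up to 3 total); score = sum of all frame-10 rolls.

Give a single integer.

Frame 1: SPARE (7+3=10). 10 + next roll (10) = 20. Cumulative: 20
Frame 2: STRIKE. 10 + next two rolls (2+2) = 14. Cumulative: 34
Frame 3: OPEN (2+2=4). Cumulative: 38
Frame 4: SPARE (5+5=10). 10 + next roll (3) = 13. Cumulative: 51
Frame 5: SPARE (3+7=10). 10 + next roll (4) = 14. Cumulative: 65
Frame 6: OPEN (4+3=7). Cumulative: 72
Frame 7: OPEN (3+4=7). Cumulative: 79
Frame 8: SPARE (7+3=10). 10 + next roll (5) = 15. Cumulative: 94
Frame 9: OPEN (5+4=9). Cumulative: 103
Frame 10: OPEN. Sum of all frame-10 rolls (4+2) = 6. Cumulative: 109

Answer: 109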